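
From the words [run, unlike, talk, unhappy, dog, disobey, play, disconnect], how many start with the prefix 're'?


Checking each word for prefix 're':
  'run' -> no (count: 0)
  'unlike' -> no (count: 0)
  'talk' -> no (count: 0)
  'unhappy' -> no (count: 0)
  'dog' -> no (count: 0)
  'disobey' -> no (count: 0)
  'play' -> no (count: 0)
  'disconnect' -> no (count: 0)
Total with prefix 're': 0

0


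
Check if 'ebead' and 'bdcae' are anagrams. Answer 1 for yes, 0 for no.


Sort characters of 'ebead': 'abdee'
Sort characters of 'bdcae': 'abcde'
Sorted forms differ -> they are NOT anagrams
Result: 0

0


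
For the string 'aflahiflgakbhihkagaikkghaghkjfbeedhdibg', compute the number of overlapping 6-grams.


String 'aflahiflgakbhihkagaikkghaghkjfbeedhdibg' has length L = 39.
Number of overlapping n-grams = L - n + 1
Substituting: 39 - 6 + 1 = 34

34


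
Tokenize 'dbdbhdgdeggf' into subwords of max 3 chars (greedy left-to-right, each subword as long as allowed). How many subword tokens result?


'dbdbhdgdeggf' has 12 characters.
Chunking with max size 3:
  Chunk 1: 'dbd' (positions 0-2)
  Chunk 2: 'bhd' (positions 3-5)
  Chunk 3: 'gde' (positions 6-8)
  Chunk 4: 'ggf' (positions 9-11)
Total chunks: ceil(12 / 3) = 4

4


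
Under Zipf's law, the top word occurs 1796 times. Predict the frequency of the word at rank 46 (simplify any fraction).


Zipf's law: freq(rank) = f1 / rank
f1 = 1796, rank = 46
freq = 1796 / 46
GCD(1796, 46) = 2
Simplified: 898/23

898/23


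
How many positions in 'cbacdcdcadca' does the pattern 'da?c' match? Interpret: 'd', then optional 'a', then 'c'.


Pattern: da?c means 'd', then optional 'a', then 'c'.
Scanning 'cbacdcdcadca' position-by-position:
  Pos 0: window 'cba' -> no
  Pos 1: window 'bac' -> no
  Pos 2: window 'acd' -> no
  Pos 3: window 'cdc' -> no
  Pos 4: window 'dcd' -> MATCH
  Pos 5: window 'cdc' -> no
  Pos 6: window 'dca' -> MATCH
  Pos 7: window 'cad' -> no
  Pos 8: window 'adc' -> no
  Pos 9: window 'dca' -> MATCH
  Pos 10: window 'ca' -> no
  Pos 11: window 'a' -> no
Total matches: 3

3


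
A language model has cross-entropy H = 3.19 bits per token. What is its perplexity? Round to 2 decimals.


Perplexity formula: PP = 2^H
H = 3.19
PP = 2^3.19
Decompose: 2^3.19 = 2^3 * 2^0.19
2^3 = 8, 2^0.19 ~ 1.1407637
PP ~ 8 * 1.1407637 = 9.1261096
Rounded to 2 decimals: 9.13

9.13


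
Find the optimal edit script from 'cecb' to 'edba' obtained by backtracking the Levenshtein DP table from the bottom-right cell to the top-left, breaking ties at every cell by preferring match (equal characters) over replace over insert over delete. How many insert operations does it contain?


Edit distance = 3. Backtracking from cell (4, 4) with preference match > replace > insert > delete,
then listing the resulting alignment 'cecb' -> 'edba' left to right:
  Step 1: delete 'c'
  Step 2: keep 'e'
  Step 3: replace c->d
  Step 4: keep 'b'
  Step 5: insert 'a' [insertion #1]
Total insertions: 1

1


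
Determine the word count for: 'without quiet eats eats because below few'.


Counting words by splitting on spaces:
  Word 1: 'without'
  Word 2: 'quiet'
  Word 3: 'eats'
  Word 4: 'eats'
  Word 5: 'because'
  Word 6: 'below'
  Word 7: 'few'
Total words: 7

7


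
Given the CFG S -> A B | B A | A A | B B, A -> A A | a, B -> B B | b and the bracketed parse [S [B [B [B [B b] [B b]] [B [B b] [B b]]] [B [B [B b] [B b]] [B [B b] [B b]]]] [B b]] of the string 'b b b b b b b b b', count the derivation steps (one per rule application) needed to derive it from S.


Every bracketed nonterminal node [X ...] in the tree is produced by exactly one rule application.
Reading the tree off as a leftmost derivation:
  Step 1: S  =>  B B   (applied S -> B B)
  Step 2: B B  =>  B B B   (applied B -> B B)
  Step 3: B B B  =>  B B B B   (applied B -> B B)
  Step 4: B B B B  =>  B B B B B   (applied B -> B B)
  Step 5: B B B B B  =>  b B B B B   (applied B -> b)
  Step 6: b B B B B  =>  b b B B B   (applied B -> b)
  Step 7: b b B B B  =>  b b B B B B   (applied B -> B B)
  Step 8: b b B B B B  =>  b b b B B B   (applied B -> b)
  Step 9: b b b B B B  =>  b b b b B B   (applied B -> b)
  Step 10: b b b b B B  =>  b b b b B B B   (applied B -> B B)
  Step 11: b b b b B B B  =>  b b b b B B B B   (applied B -> B B)
  Step 12: b b b b B B B B  =>  b b b b b B B B   (applied B -> b)
  Step 13: b b b b b B B B  =>  b b b b b b B B   (applied B -> b)
  Step 14: b b b b b b B B  =>  b b b b b b B B B   (applied B -> B B)
  Step 15: b b b b b b B B B  =>  b b b b b b b B B   (applied B -> b)
  Step 16: b b b b b b b B B  =>  b b b b b b b b B   (applied B -> b)
  Step 17: b b b b b b b b B  =>  b b b b b b b b b   (applied B -> b)
Final yield: b b b b b b b b b
Total rewrite steps: 17

17


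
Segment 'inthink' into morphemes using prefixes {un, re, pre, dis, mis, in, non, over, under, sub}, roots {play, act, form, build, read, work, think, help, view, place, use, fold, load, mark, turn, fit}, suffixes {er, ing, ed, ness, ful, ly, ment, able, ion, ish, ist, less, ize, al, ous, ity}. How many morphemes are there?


Segmenting 'inthink' against the inventory:
  'in' -> prefix (morpheme 1)
  'think' -> root (morpheme 2)
Total morphemes: 2

2


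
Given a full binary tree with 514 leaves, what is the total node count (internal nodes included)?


Leaf nodes (terminals): 514
Internal nodes = n - 1 = 514 - 1 = 513
Total = leaves + internal = 514 + 513 = 1027

1027


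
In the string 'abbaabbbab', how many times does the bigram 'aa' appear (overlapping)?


Scanning 'abbaabbbab' for bigram 'aa':
  Position 0: 'ab' -> no
  Position 1: 'bb' -> no
  Position 2: 'ba' -> no
  Position 3: 'aa' -> MATCH
  Position 4: 'ab' -> no
  Position 5: 'bb' -> no
  Position 6: 'bb' -> no
  Position 7: 'ba' -> no
  Position 8: 'ab' -> no
Total matches: 1

1


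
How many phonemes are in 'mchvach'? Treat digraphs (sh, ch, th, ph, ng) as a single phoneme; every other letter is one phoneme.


Parsing 'mchvach' greedily, digraphs first:
  'm' -> consonant phoneme (phonemes so far: 1)
  'ch' -> digraph (1 consonant phoneme) (phonemes so far: 2)
  'v' -> consonant phoneme (phonemes so far: 3)
  'a' -> vowel phoneme (phonemes so far: 4)
  'ch' -> digraph (1 consonant phoneme) (phonemes so far: 5)
Total phonemes: 5

5


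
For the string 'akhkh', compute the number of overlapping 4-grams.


String 'akhkh' has length L = 5.
Number of overlapping n-grams = L - n + 1
Substituting: 5 - 4 + 1 = 2

2


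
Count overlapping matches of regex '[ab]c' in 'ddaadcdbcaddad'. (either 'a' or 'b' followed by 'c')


Pattern: [ab]c means either 'a' or 'b' followed by 'c'.
Scanning 'ddaadcdbcaddad' position-by-position:
  Pos 0: window 'dd' -> no
  Pos 1: window 'da' -> no
  Pos 2: window 'aa' -> no
  Pos 3: window 'ad' -> no
  Pos 4: window 'dc' -> no
  Pos 5: window 'cd' -> no
  Pos 6: window 'db' -> no
  Pos 7: window 'bc' -> MATCH
  Pos 8: window 'ca' -> no
  Pos 9: window 'ad' -> no
  Pos 10: window 'dd' -> no
  Pos 11: window 'da' -> no
  Pos 12: window 'ad' -> no
  Pos 13: window 'd' -> no
Total matches: 1

1


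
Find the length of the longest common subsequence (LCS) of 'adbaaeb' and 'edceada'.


DP table for LCS of 'adbaaeb' and 'edceada':
       e  d  c  e  a  d  a
    0  0  0  0  0  0  0  0
  a 0  0  0  0  0  1  1  1
  d 0  0  1  1  1  1  2  2
  b 0  0  1  1  1  1  2  2
  a 0  0  1  1  1  2  2  3
  a 0  0  1  1  1  2  2  3
  e 0  1  1  1  2  2  2  3
  b 0  1  1  1  2  2  2  3
LCS: 'ada'
LCS length = 3

3


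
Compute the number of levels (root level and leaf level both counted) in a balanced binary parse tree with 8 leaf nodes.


In a balanced binary tree with n leaves the deepest leaf is ceil(log2(n)) edges below the root,
so counting node levels inclusive of root and leaves gives ceil(log2(n)) + 1 levels.
log2(8) = 3.0000
ceil(3.0000) = 3
levels = 3 + 1 = 4

4


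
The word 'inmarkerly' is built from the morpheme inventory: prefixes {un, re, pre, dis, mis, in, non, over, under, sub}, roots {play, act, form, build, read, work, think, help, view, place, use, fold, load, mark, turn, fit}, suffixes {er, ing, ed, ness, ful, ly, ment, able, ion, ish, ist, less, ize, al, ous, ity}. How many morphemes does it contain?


Segmenting 'inmarkerly' against the inventory:
  'in' -> prefix (morpheme 1)
  'mark' -> root (morpheme 2)
  'er' -> suffix (morpheme 3)
  'ly' -> suffix (morpheme 4)
Total morphemes: 4

4


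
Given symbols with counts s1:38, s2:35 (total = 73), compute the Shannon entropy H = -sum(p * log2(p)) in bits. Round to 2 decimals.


Computing entropy H = -sum(p_i * log2(p_i)):
  s1: p = 38/73 = 0.5205, -p*log2(p) = 0.4903
  s2: p = 35/73 = 0.4795, -p*log2(p) = 0.5085
H = sum of terms = 0.9988
Rounded to 2 decimals: 1.00

1.00


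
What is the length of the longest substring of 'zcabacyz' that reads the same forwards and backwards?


Scanning 'zcabacyz' for palindromic substrings.
Substring at positions 1-5: 'cabac'.
Check: reverse('cabac') = 'cabac' -> palindrome confirmed.
Neighbouring characters ('z' / 'y') break symmetry, so it cannot extend further.
No longer palindromic substring exists; longest length = 5

5


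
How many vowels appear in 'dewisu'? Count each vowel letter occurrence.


Scanning each character of 'dewisu':
  Position 1: 'd' -> consonant (running count: 0)
  Position 2: 'e' -> vowel (running count: 1)
  Position 3: 'w' -> consonant (running count: 1)
  Position 4: 'i' -> vowel (running count: 2)
  Position 5: 's' -> consonant (running count: 2)
  Position 6: 'u' -> vowel (running count: 3)
Total vowels: 3

3


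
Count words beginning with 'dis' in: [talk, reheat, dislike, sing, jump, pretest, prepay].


Checking each word for prefix 'dis':
  'talk' -> no (count: 0)
  'reheat' -> no (count: 0)
  'dislike' -> YES, starts with 'dis' (count: 1)
  'sing' -> no (count: 1)
  'jump' -> no (count: 1)
  'pretest' -> no (count: 1)
  'prepay' -> no (count: 1)
Total with prefix 'dis': 1

1


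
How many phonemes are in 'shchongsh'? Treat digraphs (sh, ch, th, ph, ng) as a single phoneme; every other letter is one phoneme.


Parsing 'shchongsh' greedily, digraphs first:
  'sh' -> digraph (1 consonant phoneme) (phonemes so far: 1)
  'ch' -> digraph (1 consonant phoneme) (phonemes so far: 2)
  'o' -> vowel phoneme (phonemes so far: 3)
  'ng' -> digraph (1 consonant phoneme) (phonemes so far: 4)
  'sh' -> digraph (1 consonant phoneme) (phonemes so far: 5)
Total phonemes: 5

5


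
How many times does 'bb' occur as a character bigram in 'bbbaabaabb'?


Scanning 'bbbaabaabb' for bigram 'bb':
  Position 0: 'bb' -> MATCH
  Position 1: 'bb' -> MATCH
  Position 2: 'ba' -> no
  Position 3: 'aa' -> no
  Position 4: 'ab' -> no
  Position 5: 'ba' -> no
  Position 6: 'aa' -> no
  Position 7: 'ab' -> no
  Position 8: 'bb' -> MATCH
Total matches: 3

3


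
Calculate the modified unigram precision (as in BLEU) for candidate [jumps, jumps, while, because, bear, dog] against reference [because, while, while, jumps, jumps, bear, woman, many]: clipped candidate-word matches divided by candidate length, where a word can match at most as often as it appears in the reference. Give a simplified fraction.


Reference word counts: {'bear': 1, 'because': 1, 'jumps': 2, 'many': 1, 'while': 2, 'woman': 1}
Checking each candidate word (with clipping):
  'jumps' -> in reference (ref count 2, used 1/2) -> match (matches: 1)
  'jumps' -> in reference (ref count 2, used 2/2) -> match (matches: 2)
  'while' -> in reference (ref count 2, used 1/2) -> match (matches: 3)
  'because' -> in reference (ref count 1, used 1/1) -> match (matches: 4)
  'bear' -> in reference (ref count 1, used 1/1) -> match (matches: 5)
  'dog' -> not in reference -> no match (matches: 5)
Clipped matches: 5, Candidate length: 6
Precision = 5/6

5/6


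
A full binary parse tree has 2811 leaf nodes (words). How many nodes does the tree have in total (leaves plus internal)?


Leaf nodes (terminals): 2811
Internal nodes = n - 1 = 2811 - 1 = 2810
Total = leaves + internal = 2811 + 2810 = 5621

5621


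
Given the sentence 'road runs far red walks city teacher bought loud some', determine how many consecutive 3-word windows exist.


Word trigrams from [10] words:
  Trigram 1: (road runs far)
  Trigram 2: (runs far red)
  Trigram 3: (far red walks)
  Trigram 4: (red walks city)
  Trigram 5: (walks city teacher)
  Trigram 6: (city teacher bought)
  Trigram 7: (teacher bought loud)
  Trigram 8: (bought loud some)
Total word trigrams: 10 - 2 = 8

8


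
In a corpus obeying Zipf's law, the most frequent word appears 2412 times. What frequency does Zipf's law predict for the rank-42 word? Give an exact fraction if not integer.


Zipf's law: freq(rank) = f1 / rank
f1 = 2412, rank = 42
freq = 2412 / 42
GCD(2412, 42) = 6
Simplified: 402/7

402/7


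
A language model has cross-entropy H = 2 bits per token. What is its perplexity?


Perplexity formula: PP = 2^H
H = 2
PP = 2^2
Steps: 2^1 = 2, 2^2 = 4
PP = 4

4


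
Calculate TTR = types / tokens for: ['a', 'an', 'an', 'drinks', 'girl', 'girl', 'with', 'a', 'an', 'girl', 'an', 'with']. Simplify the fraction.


Tokens: 12
Unique types: ('a', 'an', 'drinks', 'girl', 'with') = 5
TTR = 5/12
Already in lowest terms.

5/12


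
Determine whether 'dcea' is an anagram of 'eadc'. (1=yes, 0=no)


Sort characters of 'dcea': 'acde'
Sort characters of 'eadc': 'acde'
Sorted forms match -> they ARE anagrams
Result: 1

1


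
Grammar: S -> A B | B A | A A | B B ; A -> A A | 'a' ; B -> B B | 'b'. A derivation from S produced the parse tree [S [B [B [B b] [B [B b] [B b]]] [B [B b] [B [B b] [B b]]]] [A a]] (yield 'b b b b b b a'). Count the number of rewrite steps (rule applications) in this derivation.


Every bracketed nonterminal node [X ...] in the tree is produced by exactly one rule application.
Reading the tree off as a leftmost derivation:
  Step 1: S  =>  B A   (applied S -> B A)
  Step 2: B A  =>  B B A   (applied B -> B B)
  Step 3: B B A  =>  B B B A   (applied B -> B B)
  Step 4: B B B A  =>  b B B A   (applied B -> b)
  Step 5: b B B A  =>  b B B B A   (applied B -> B B)
  Step 6: b B B B A  =>  b b B B A   (applied B -> b)
  Step 7: b b B B A  =>  b b b B A   (applied B -> b)
  Step 8: b b b B A  =>  b b b B B A   (applied B -> B B)
  Step 9: b b b B B A  =>  b b b b B A   (applied B -> b)
  Step 10: b b b b B A  =>  b b b b B B A   (applied B -> B B)
  Step 11: b b b b B B A  =>  b b b b b B A   (applied B -> b)
  Step 12: b b b b b B A  =>  b b b b b b A   (applied B -> b)
  Step 13: b b b b b b A  =>  b b b b b b a   (applied A -> a)
Final yield: b b b b b b a
Total rewrite steps: 13

13


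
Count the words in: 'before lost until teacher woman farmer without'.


Counting words by splitting on spaces:
  Word 1: 'before'
  Word 2: 'lost'
  Word 3: 'until'
  Word 4: 'teacher'
  Word 5: 'woman'
  Word 6: 'farmer'
  Word 7: 'without'
Total words: 7

7


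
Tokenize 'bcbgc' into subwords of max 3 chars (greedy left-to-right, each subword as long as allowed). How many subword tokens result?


'bcbgc' has 5 characters.
Chunking with max size 3:
  Chunk 1: 'bcb' (positions 0-2)
  Chunk 2: 'gc' (positions 3-4)
Total chunks: ceil(5 / 3) = 2

2


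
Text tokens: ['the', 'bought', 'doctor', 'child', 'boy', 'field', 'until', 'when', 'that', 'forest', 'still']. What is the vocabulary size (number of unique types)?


Listing all tokens and tracking unique types:
  Token 1: 'the' -> NEW (unique so far: 1)
  Token 2: 'bought' -> NEW (unique so far: 2)
  Token 3: 'doctor' -> NEW (unique so far: 3)
  Token 4: 'child' -> NEW (unique so far: 4)
  Token 5: 'boy' -> NEW (unique so far: 5)
  Token 6: 'field' -> NEW (unique so far: 6)
  Token 7: 'until' -> NEW (unique so far: 7)
  Token 8: 'when' -> NEW (unique so far: 8)
  Token 9: 'that' -> NEW (unique so far: 9)
  Token 10: 'forest' -> NEW (unique so far: 10)
  Token 11: 'still' -> NEW (unique so far: 11)
Unique types: ('bought', 'boy', 'child', 'doctor', 'field', 'forest', 'still', 'that', 'the', 'until', 'when')
Vocabulary size: 11

11


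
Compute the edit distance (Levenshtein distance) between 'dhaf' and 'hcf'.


Building DP table for s1='dhaf' (len 4) and s2='hcf' (len 3):
       h  c  f
    0  1  2  3
  d 1  1  2  3
  h 2  1  2  3
  a 3  2  2  3
  f 4  3  3  2
Edit distance = dp[4][3] = 2

2


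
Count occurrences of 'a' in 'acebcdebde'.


Scanning 'acebcdebde' for 'a':
  Position 0: 'a' -> MATCH (count: 1)
Total occurrences of 'a': 1

1


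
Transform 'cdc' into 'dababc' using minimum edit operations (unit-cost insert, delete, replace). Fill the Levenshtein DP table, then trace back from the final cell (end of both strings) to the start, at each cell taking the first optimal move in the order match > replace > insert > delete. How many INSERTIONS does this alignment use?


Edit distance = 5. Backtracking from cell (3, 6) with preference match > replace > insert > delete,
then listing the resulting alignment 'cdc' -> 'dababc' left to right:
  Step 1: insert 'd' [insertion #1]
  Step 2: insert 'a' [insertion #2]
  Step 3: insert 'b' [insertion #3]
  Step 4: replace c->a
  Step 5: replace d->b
  Step 6: keep 'c'
Total insertions: 3

3


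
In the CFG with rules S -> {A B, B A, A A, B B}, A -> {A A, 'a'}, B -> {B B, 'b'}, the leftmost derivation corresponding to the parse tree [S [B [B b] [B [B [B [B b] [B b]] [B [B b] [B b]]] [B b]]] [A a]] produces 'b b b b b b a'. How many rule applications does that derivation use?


Every bracketed nonterminal node [X ...] in the tree is produced by exactly one rule application.
Reading the tree off as a leftmost derivation:
  Step 1: S  =>  B A   (applied S -> B A)
  Step 2: B A  =>  B B A   (applied B -> B B)
  Step 3: B B A  =>  b B A   (applied B -> b)
  Step 4: b B A  =>  b B B A   (applied B -> B B)
  Step 5: b B B A  =>  b B B B A   (applied B -> B B)
  Step 6: b B B B A  =>  b B B B B A   (applied B -> B B)
  Step 7: b B B B B A  =>  b b B B B A   (applied B -> b)
  Step 8: b b B B B A  =>  b b b B B A   (applied B -> b)
  Step 9: b b b B B A  =>  b b b B B B A   (applied B -> B B)
  Step 10: b b b B B B A  =>  b b b b B B A   (applied B -> b)
  Step 11: b b b b B B A  =>  b b b b b B A   (applied B -> b)
  Step 12: b b b b b B A  =>  b b b b b b A   (applied B -> b)
  Step 13: b b b b b b A  =>  b b b b b b a   (applied A -> a)
Final yield: b b b b b b a
Total rewrite steps: 13

13


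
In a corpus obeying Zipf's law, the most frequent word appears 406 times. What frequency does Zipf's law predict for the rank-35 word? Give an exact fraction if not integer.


Zipf's law: freq(rank) = f1 / rank
f1 = 406, rank = 35
freq = 406 / 35
GCD(406, 35) = 7
Simplified: 58/5

58/5


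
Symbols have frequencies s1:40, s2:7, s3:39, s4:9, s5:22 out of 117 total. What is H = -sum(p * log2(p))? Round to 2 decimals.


Computing entropy H = -sum(p_i * log2(p_i)):
  s1: p = 40/117 = 0.3419, -p*log2(p) = 0.5294
  s2: p = 7/117 = 0.0598, -p*log2(p) = 0.2431
  s3: p = 39/117 = 0.3333, -p*log2(p) = 0.5283
  s4: p = 9/117 = 0.0769, -p*log2(p) = 0.2846
  s5: p = 22/117 = 0.1880, -p*log2(p) = 0.4533
H = sum of terms = 2.0387
Rounded to 2 decimals: 2.04

2.04


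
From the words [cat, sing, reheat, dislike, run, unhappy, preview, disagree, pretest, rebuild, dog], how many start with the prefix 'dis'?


Checking each word for prefix 'dis':
  'cat' -> no (count: 0)
  'sing' -> no (count: 0)
  'reheat' -> no (count: 0)
  'dislike' -> YES, starts with 'dis' (count: 1)
  'run' -> no (count: 1)
  'unhappy' -> no (count: 1)
  'preview' -> no (count: 1)
  'disagree' -> YES, starts with 'dis' (count: 2)
  'pretest' -> no (count: 2)
  'rebuild' -> no (count: 2)
  'dog' -> no (count: 2)
Total with prefix 'dis': 2

2


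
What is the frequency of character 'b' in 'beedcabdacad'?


Scanning 'beedcabdacad' for 'b':
  Position 0: 'b' -> MATCH (count: 1)
  Position 6: 'b' -> MATCH (count: 2)
Total occurrences of 'b': 2

2


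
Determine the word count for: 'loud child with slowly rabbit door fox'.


Counting words by splitting on spaces:
  Word 1: 'loud'
  Word 2: 'child'
  Word 3: 'with'
  Word 4: 'slowly'
  Word 5: 'rabbit'
  Word 6: 'door'
  Word 7: 'fox'
Total words: 7

7


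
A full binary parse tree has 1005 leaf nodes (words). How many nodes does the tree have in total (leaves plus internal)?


Leaf nodes (terminals): 1005
Internal nodes = n - 1 = 1005 - 1 = 1004
Total = leaves + internal = 1005 + 1004 = 2009

2009


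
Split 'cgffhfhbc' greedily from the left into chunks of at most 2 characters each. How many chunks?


'cgffhfhbc' has 9 characters.
Chunking with max size 2:
  Chunk 1: 'cg' (positions 0-1)
  Chunk 2: 'ff' (positions 2-3)
  Chunk 3: 'hf' (positions 4-5)
  Chunk 4: 'hb' (positions 6-7)
  Chunk 5: 'c' (positions 8-8)
Total chunks: ceil(9 / 2) = 5

5


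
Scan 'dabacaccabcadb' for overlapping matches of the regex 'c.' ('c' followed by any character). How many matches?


Pattern: c. means 'c' followed by any character.
Scanning 'dabacaccabcadb' position-by-position:
  Pos 0: window 'da' -> no
  Pos 1: window 'ab' -> no
  Pos 2: window 'ba' -> no
  Pos 3: window 'ac' -> no
  Pos 4: window 'ca' -> MATCH
  Pos 5: window 'ac' -> no
  Pos 6: window 'cc' -> MATCH
  Pos 7: window 'ca' -> MATCH
  Pos 8: window 'ab' -> no
  Pos 9: window 'bc' -> no
  Pos 10: window 'ca' -> MATCH
  Pos 11: window 'ad' -> no
  Pos 12: window 'db' -> no
  Pos 13: window 'b' -> no
Total matches: 4

4


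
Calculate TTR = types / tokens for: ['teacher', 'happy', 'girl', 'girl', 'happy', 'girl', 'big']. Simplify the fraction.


Tokens: 7
Unique types: ('big', 'girl', 'happy', 'teacher') = 4
TTR = 4/7
Already in lowest terms.

4/7


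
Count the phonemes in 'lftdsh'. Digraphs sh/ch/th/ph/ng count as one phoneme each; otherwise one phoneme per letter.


Parsing 'lftdsh' greedily, digraphs first:
  'l' -> consonant phoneme (phonemes so far: 1)
  'f' -> consonant phoneme (phonemes so far: 2)
  't' -> consonant phoneme (phonemes so far: 3)
  'd' -> consonant phoneme (phonemes so far: 4)
  'sh' -> digraph (1 consonant phoneme) (phonemes so far: 5)
Total phonemes: 5

5


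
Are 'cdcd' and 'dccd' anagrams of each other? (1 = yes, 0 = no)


Sort characters of 'cdcd': 'ccdd'
Sort characters of 'dccd': 'ccdd'
Sorted forms match -> they ARE anagrams
Result: 1

1


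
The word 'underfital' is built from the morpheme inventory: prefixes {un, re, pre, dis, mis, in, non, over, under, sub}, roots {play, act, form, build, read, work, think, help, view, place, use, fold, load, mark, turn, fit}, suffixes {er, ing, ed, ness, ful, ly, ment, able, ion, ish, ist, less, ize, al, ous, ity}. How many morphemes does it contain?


Segmenting 'underfital' against the inventory:
  'under' -> prefix (morpheme 1)
  'fit' -> root (morpheme 2)
  'al' -> suffix (morpheme 3)
Total morphemes: 3

3


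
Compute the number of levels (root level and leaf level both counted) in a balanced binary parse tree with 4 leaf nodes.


In a balanced binary tree with n leaves the deepest leaf is ceil(log2(n)) edges below the root,
so counting node levels inclusive of root and leaves gives ceil(log2(n)) + 1 levels.
log2(4) = 2.0000
ceil(2.0000) = 2
levels = 2 + 1 = 3

3


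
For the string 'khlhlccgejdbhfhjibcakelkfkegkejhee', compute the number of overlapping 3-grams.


String 'khlhlccgejdbhfhjibcakelkfkegkejhee' has length L = 34.
Number of overlapping n-grams = L - n + 1
Substituting: 34 - 3 + 1 = 32

32


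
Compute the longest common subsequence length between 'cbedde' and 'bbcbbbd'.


DP table for LCS of 'cbedde' and 'bbcbbbd':
       b  b  c  b  b  b  d
    0  0  0  0  0  0  0  0
  c 0  0  0  1  1  1  1  1
  b 0  1  1  1  2  2  2  2
  e 0  1  1  1  2  2  2  2
  d 0  1  1  1  2  2  2  3
  d 0  1  1  1  2  2  2  3
  e 0  1  1  1  2  2  2  3
LCS: 'cbd'
LCS length = 3

3


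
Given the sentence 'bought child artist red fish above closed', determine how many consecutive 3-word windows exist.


Word trigrams from [7] words:
  Trigram 1: (bought child artist)
  Trigram 2: (child artist red)
  Trigram 3: (artist red fish)
  Trigram 4: (red fish above)
  Trigram 5: (fish above closed)
Total word trigrams: 7 - 2 = 5

5


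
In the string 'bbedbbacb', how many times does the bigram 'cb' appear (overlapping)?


Scanning 'bbedbbacb' for bigram 'cb':
  Position 0: 'bb' -> no
  Position 1: 'be' -> no
  Position 2: 'ed' -> no
  Position 3: 'db' -> no
  Position 4: 'bb' -> no
  Position 5: 'ba' -> no
  Position 6: 'ac' -> no
  Position 7: 'cb' -> MATCH
Total matches: 1

1


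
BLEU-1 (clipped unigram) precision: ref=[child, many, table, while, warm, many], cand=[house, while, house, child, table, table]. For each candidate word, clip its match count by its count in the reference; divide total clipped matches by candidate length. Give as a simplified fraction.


Reference word counts: {'child': 1, 'many': 2, 'table': 1, 'warm': 1, 'while': 1}
Checking each candidate word (with clipping):
  'house' -> not in reference -> no match (matches: 0)
  'while' -> in reference (ref count 1, used 1/1) -> match (matches: 1)
  'house' -> not in reference -> no match (matches: 1)
  'child' -> in reference (ref count 1, used 1/1) -> match (matches: 2)
  'table' -> in reference (ref count 1, used 1/1) -> match (matches: 3)
  'table' -> ref count 1 already used up (1/1) -> clipped, no match (matches: 3)
Clipped matches: 3, Candidate length: 6
Precision = 3/6 = 1/2

1/2


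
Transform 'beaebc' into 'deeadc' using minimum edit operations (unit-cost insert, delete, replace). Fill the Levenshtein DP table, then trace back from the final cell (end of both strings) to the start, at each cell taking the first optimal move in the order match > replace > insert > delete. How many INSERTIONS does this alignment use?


Edit distance = 4. Backtracking from cell (6, 6) with preference match > replace > insert > delete,
then listing the resulting alignment 'beaebc' -> 'deeadc' left to right:
  Step 1: replace b->d
  Step 2: keep 'e'
  Step 3: replace a->e
  Step 4: replace e->a
  Step 5: replace b->d
  Step 6: keep 'c'
Total insertions: 0

0


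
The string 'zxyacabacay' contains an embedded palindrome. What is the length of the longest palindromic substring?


Scanning 'zxyacabacay' for palindromic substrings.
Substring at positions 2-10: 'yacabacay'.
Check: reverse('yacabacay') = 'yacabacay' -> palindrome confirmed.
Neighbouring characters ('x' / '-') break symmetry, so it cannot extend further.
No longer palindromic substring exists; longest length = 9

9


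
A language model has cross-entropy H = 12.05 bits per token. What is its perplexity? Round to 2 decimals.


Perplexity formula: PP = 2^H
H = 12.05
PP = 2^12.05
Decompose: 2^12.05 = 2^12 * 2^0.05
2^12 = 4096, 2^0.05 ~ 1.0352649
PP ~ 4096 * 1.0352649 = 4240.4450304
Rounded to 2 decimals: 4240.45

4240.45


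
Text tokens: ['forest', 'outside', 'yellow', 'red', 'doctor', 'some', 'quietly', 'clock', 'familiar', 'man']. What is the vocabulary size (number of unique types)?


Listing all tokens and tracking unique types:
  Token 1: 'forest' -> NEW (unique so far: 1)
  Token 2: 'outside' -> NEW (unique so far: 2)
  Token 3: 'yellow' -> NEW (unique so far: 3)
  Token 4: 'red' -> NEW (unique so far: 4)
  Token 5: 'doctor' -> NEW (unique so far: 5)
  Token 6: 'some' -> NEW (unique so far: 6)
  Token 7: 'quietly' -> NEW (unique so far: 7)
  Token 8: 'clock' -> NEW (unique so far: 8)
  Token 9: 'familiar' -> NEW (unique so far: 9)
  Token 10: 'man' -> NEW (unique so far: 10)
Unique types: ('clock', 'doctor', 'familiar', 'forest', 'man', 'outside', 'quietly', 'red', 'some', 'yellow')
Vocabulary size: 10

10


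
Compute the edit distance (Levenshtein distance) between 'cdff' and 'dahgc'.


Building DP table for s1='cdff' (len 4) and s2='dahgc' (len 5):
       d  a  h  g  c
    0  1  2  3  4  5
  c 1  1  2  3  4  4
  d 2  1  2  3  4  5
  f 3  2  2  3  4  5
  f 4  3  3  3  4  5
Edit distance = dp[4][5] = 5

5


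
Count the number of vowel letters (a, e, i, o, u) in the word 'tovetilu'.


Scanning each character of 'tovetilu':
  Position 1: 't' -> consonant (running count: 0)
  Position 2: 'o' -> vowel (running count: 1)
  Position 3: 'v' -> consonant (running count: 1)
  Position 4: 'e' -> vowel (running count: 2)
  Position 5: 't' -> consonant (running count: 2)
  Position 6: 'i' -> vowel (running count: 3)
  Position 7: 'l' -> consonant (running count: 3)
  Position 8: 'u' -> vowel (running count: 4)
Total vowels: 4

4


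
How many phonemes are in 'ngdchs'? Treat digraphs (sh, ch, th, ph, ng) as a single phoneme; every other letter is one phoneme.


Parsing 'ngdchs' greedily, digraphs first:
  'ng' -> digraph (1 consonant phoneme) (phonemes so far: 1)
  'd' -> consonant phoneme (phonemes so far: 2)
  'ch' -> digraph (1 consonant phoneme) (phonemes so far: 3)
  's' -> consonant phoneme (phonemes so far: 4)
Total phonemes: 4

4


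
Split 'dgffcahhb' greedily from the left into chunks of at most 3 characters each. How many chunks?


'dgffcahhb' has 9 characters.
Chunking with max size 3:
  Chunk 1: 'dgf' (positions 0-2)
  Chunk 2: 'fca' (positions 3-5)
  Chunk 3: 'hhb' (positions 6-8)
Total chunks: ceil(9 / 3) = 3

3


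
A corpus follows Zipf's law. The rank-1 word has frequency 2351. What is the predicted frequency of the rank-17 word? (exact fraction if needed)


Zipf's law: freq(rank) = f1 / rank
f1 = 2351, rank = 17
freq = 2351 / 17
GCD(2351, 17) = 1
Simplified: 2351/17

2351/17


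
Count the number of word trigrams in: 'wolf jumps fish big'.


Word trigrams from [4] words:
  Trigram 1: (wolf jumps fish)
  Trigram 2: (jumps fish big)
Total word trigrams: 4 - 2 = 2

2


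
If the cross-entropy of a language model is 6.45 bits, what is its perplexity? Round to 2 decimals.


Perplexity formula: PP = 2^H
H = 6.45
PP = 2^6.45
Decompose: 2^6.45 = 2^6 * 2^0.45
2^6 = 64, 2^0.45 ~ 1.3660403
PP ~ 64 * 1.3660403 = 87.4265792
Rounded to 2 decimals: 87.43

87.43


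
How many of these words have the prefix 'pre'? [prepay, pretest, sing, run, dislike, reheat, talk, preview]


Checking each word for prefix 'pre':
  'prepay' -> YES, starts with 'pre' (count: 1)
  'pretest' -> YES, starts with 'pre' (count: 2)
  'sing' -> no (count: 2)
  'run' -> no (count: 2)
  'dislike' -> no (count: 2)
  'reheat' -> no (count: 2)
  'talk' -> no (count: 2)
  'preview' -> YES, starts with 'pre' (count: 3)
Total with prefix 'pre': 3

3


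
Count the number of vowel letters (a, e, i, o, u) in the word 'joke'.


Scanning each character of 'joke':
  Position 1: 'j' -> consonant (running count: 0)
  Position 2: 'o' -> vowel (running count: 1)
  Position 3: 'k' -> consonant (running count: 1)
  Position 4: 'e' -> vowel (running count: 2)
Total vowels: 2

2


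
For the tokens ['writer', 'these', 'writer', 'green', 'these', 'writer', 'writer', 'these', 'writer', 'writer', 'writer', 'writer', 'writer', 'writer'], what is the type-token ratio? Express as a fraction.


Tokens: 14
Unique types: ('green', 'these', 'writer') = 3
TTR = 3/14
Already in lowest terms.

3/14


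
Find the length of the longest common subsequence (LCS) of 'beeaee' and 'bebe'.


DP table for LCS of 'beeaee' and 'bebe':
       b  e  b  e
    0  0  0  0  0
  b 0  1  1  1  1
  e 0  1  2  2  2
  e 0  1  2  2  3
  a 0  1  2  2  3
  e 0  1  2  2  3
  e 0  1  2  2  3
LCS: 'bee'
LCS length = 3

3


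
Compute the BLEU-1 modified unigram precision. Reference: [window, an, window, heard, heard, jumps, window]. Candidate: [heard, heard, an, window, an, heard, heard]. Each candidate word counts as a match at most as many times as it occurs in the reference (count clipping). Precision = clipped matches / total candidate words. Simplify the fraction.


Reference word counts: {'an': 1, 'heard': 2, 'jumps': 1, 'window': 3}
Checking each candidate word (with clipping):
  'heard' -> in reference (ref count 2, used 1/2) -> match (matches: 1)
  'heard' -> in reference (ref count 2, used 2/2) -> match (matches: 2)
  'an' -> in reference (ref count 1, used 1/1) -> match (matches: 3)
  'window' -> in reference (ref count 3, used 1/3) -> match (matches: 4)
  'an' -> ref count 1 already used up (1/1) -> clipped, no match (matches: 4)
  'heard' -> ref count 2 already used up (2/2) -> clipped, no match (matches: 4)
  'heard' -> ref count 2 already used up (2/2) -> clipped, no match (matches: 4)
Clipped matches: 4, Candidate length: 7
Precision = 4/7

4/7


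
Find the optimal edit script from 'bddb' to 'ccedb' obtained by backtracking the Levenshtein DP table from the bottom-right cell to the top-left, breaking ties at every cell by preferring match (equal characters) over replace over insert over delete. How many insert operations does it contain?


Edit distance = 3. Backtracking from cell (4, 5) with preference match > replace > insert > delete,
then listing the resulting alignment 'bddb' -> 'ccedb' left to right:
  Step 1: insert 'c' [insertion #1]
  Step 2: replace b->c
  Step 3: replace d->e
  Step 4: keep 'd'
  Step 5: keep 'b'
Total insertions: 1

1


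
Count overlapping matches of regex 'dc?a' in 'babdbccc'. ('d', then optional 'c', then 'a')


Pattern: dc?a means 'd', then optional 'c', then 'a'.
Scanning 'babdbccc' position-by-position:
  Pos 0: window 'bab' -> no
  Pos 1: window 'abd' -> no
  Pos 2: window 'bdb' -> no
  Pos 3: window 'dbc' -> no
  Pos 4: window 'bcc' -> no
  Pos 5: window 'ccc' -> no
  Pos 6: window 'cc' -> no
  Pos 7: window 'c' -> no
Total matches: 0

0


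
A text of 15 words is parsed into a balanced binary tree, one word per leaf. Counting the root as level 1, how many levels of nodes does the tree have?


In a balanced binary tree with n leaves the deepest leaf is ceil(log2(n)) edges below the root,
so counting node levels inclusive of root and leaves gives ceil(log2(n)) + 1 levels.
log2(15) = 3.9069
ceil(3.9069) = 4
levels = 4 + 1 = 5

5


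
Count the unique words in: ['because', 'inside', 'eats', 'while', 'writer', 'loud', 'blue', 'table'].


Listing all tokens and tracking unique types:
  Token 1: 'because' -> NEW (unique so far: 1)
  Token 2: 'inside' -> NEW (unique so far: 2)
  Token 3: 'eats' -> NEW (unique so far: 3)
  Token 4: 'while' -> NEW (unique so far: 4)
  Token 5: 'writer' -> NEW (unique so far: 5)
  Token 6: 'loud' -> NEW (unique so far: 6)
  Token 7: 'blue' -> NEW (unique so far: 7)
  Token 8: 'table' -> NEW (unique so far: 8)
Unique types: ('because', 'blue', 'eats', 'inside', 'loud', 'table', 'while', 'writer')
Vocabulary size: 8

8


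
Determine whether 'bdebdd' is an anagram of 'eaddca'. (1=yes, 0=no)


Sort characters of 'bdebdd': 'bbddde'
Sort characters of 'eaddca': 'aacdde'
Sorted forms differ -> they are NOT anagrams
Result: 0

0


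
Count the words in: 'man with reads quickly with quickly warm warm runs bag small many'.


Counting words by splitting on spaces:
  Word 1: 'man'
  Word 2: 'with'
  Word 3: 'reads'
  Word 4: 'quickly'
  Word 5: 'with'
  Word 6: 'quickly'
  Word 7: 'warm'
  Word 8: 'warm'
  Word 9: 'runs'
  Word 10: 'bag'
  Word 11: 'small'
  Word 12: 'many'
Total words: 12

12


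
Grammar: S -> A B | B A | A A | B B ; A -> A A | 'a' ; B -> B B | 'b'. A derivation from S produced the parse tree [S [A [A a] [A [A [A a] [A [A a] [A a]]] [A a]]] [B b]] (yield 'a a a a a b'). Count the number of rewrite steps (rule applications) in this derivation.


Every bracketed nonterminal node [X ...] in the tree is produced by exactly one rule application.
Reading the tree off as a leftmost derivation:
  Step 1: S  =>  A B   (applied S -> A B)
  Step 2: A B  =>  A A B   (applied A -> A A)
  Step 3: A A B  =>  a A B   (applied A -> a)
  Step 4: a A B  =>  a A A B   (applied A -> A A)
  Step 5: a A A B  =>  a A A A B   (applied A -> A A)
  Step 6: a A A A B  =>  a a A A B   (applied A -> a)
  Step 7: a a A A B  =>  a a A A A B   (applied A -> A A)
  Step 8: a a A A A B  =>  a a a A A B   (applied A -> a)
  Step 9: a a a A A B  =>  a a a a A B   (applied A -> a)
  Step 10: a a a a A B  =>  a a a a a B   (applied A -> a)
  Step 11: a a a a a B  =>  a a a a a b   (applied B -> b)
Final yield: a a a a a b
Total rewrite steps: 11

11


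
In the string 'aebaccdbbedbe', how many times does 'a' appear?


Scanning 'aebaccdbbedbe' for 'a':
  Position 0: 'a' -> MATCH (count: 1)
  Position 3: 'a' -> MATCH (count: 2)
Total occurrences of 'a': 2

2


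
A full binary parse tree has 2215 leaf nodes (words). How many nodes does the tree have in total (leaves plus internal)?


Leaf nodes (terminals): 2215
Internal nodes = n - 1 = 2215 - 1 = 2214
Total = leaves + internal = 2215 + 2214 = 4429

4429


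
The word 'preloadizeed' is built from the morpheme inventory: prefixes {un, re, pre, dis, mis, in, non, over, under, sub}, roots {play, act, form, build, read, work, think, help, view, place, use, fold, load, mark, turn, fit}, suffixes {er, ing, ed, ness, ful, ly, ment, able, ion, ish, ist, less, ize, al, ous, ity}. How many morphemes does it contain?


Segmenting 'preloadizeed' against the inventory:
  'pre' -> prefix (morpheme 1)
  'load' -> root (morpheme 2)
  'ize' -> suffix (morpheme 3)
  'ed' -> suffix (morpheme 4)
Total morphemes: 4

4


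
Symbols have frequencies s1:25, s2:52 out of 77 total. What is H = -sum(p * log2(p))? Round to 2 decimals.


Computing entropy H = -sum(p_i * log2(p_i)):
  s1: p = 25/77 = 0.3247, -p*log2(p) = 0.5269
  s2: p = 52/77 = 0.6753, -p*log2(p) = 0.3825
H = sum of terms = 0.9094
Rounded to 2 decimals: 0.91

0.91


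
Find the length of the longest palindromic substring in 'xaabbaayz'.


Scanning 'xaabbaayz' for palindromic substrings.
Substring at positions 1-6: 'aabbaa'.
Check: reverse('aabbaa') = 'aabbaa' -> palindrome confirmed.
Neighbouring characters ('x' / 'y') break symmetry, so it cannot extend further.
No longer palindromic substring exists; longest length = 6

6


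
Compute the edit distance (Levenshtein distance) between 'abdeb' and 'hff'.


Building DP table for s1='abdeb' (len 5) and s2='hff' (len 3):
       h  f  f
    0  1  2  3
  a 1  1  2  3
  b 2  2  2  3
  d 3  3  3  3
  e 4  4  4  4
  b 5  5  5  5
Edit distance = dp[5][3] = 5

5


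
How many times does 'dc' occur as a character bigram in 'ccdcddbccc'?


Scanning 'ccdcddbccc' for bigram 'dc':
  Position 0: 'cc' -> no
  Position 1: 'cd' -> no
  Position 2: 'dc' -> MATCH
  Position 3: 'cd' -> no
  Position 4: 'dd' -> no
  Position 5: 'db' -> no
  Position 6: 'bc' -> no
  Position 7: 'cc' -> no
  Position 8: 'cc' -> no
Total matches: 1

1


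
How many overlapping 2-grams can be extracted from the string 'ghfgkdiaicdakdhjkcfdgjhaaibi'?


String 'ghfgkdiaicdakdhjkcfdgjhaaibi' has length L = 28.
Number of overlapping n-grams = L - n + 1
Substituting: 28 - 2 + 1 = 27

27


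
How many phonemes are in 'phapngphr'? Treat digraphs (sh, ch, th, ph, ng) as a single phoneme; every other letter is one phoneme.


Parsing 'phapngphr' greedily, digraphs first:
  'ph' -> digraph (1 consonant phoneme) (phonemes so far: 1)
  'a' -> vowel phoneme (phonemes so far: 2)
  'p' -> consonant phoneme (phonemes so far: 3)
  'ng' -> digraph (1 consonant phoneme) (phonemes so far: 4)
  'ph' -> digraph (1 consonant phoneme) (phonemes so far: 5)
  'r' -> consonant phoneme (phonemes so far: 6)
Total phonemes: 6

6


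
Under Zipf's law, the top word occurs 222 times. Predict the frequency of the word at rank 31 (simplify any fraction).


Zipf's law: freq(rank) = f1 / rank
f1 = 222, rank = 31
freq = 222 / 31
GCD(222, 31) = 1
Simplified: 222/31

222/31


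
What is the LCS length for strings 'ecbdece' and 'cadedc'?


DP table for LCS of 'ecbdece' and 'cadedc':
       c  a  d  e  d  c
    0  0  0  0  0  0  0
  e 0  0  0  0  1  1  1
  c 0  1  1  1  1  1  2
  b 0  1  1  1  1  1  2
  d 0  1  1  2  2  2  2
  e 0  1  1  2  3  3  3
  c 0  1  1  2  3  3  4
  e 0  1  1  2  3  3  4
LCS: 'cdec'
LCS length = 4

4


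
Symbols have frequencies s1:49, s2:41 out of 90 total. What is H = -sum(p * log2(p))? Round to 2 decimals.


Computing entropy H = -sum(p_i * log2(p_i)):
  s1: p = 49/90 = 0.5444, -p*log2(p) = 0.4776
  s2: p = 41/90 = 0.4556, -p*log2(p) = 0.5167
H = sum of terms = 0.9943
Rounded to 2 decimals: 0.99

0.99
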